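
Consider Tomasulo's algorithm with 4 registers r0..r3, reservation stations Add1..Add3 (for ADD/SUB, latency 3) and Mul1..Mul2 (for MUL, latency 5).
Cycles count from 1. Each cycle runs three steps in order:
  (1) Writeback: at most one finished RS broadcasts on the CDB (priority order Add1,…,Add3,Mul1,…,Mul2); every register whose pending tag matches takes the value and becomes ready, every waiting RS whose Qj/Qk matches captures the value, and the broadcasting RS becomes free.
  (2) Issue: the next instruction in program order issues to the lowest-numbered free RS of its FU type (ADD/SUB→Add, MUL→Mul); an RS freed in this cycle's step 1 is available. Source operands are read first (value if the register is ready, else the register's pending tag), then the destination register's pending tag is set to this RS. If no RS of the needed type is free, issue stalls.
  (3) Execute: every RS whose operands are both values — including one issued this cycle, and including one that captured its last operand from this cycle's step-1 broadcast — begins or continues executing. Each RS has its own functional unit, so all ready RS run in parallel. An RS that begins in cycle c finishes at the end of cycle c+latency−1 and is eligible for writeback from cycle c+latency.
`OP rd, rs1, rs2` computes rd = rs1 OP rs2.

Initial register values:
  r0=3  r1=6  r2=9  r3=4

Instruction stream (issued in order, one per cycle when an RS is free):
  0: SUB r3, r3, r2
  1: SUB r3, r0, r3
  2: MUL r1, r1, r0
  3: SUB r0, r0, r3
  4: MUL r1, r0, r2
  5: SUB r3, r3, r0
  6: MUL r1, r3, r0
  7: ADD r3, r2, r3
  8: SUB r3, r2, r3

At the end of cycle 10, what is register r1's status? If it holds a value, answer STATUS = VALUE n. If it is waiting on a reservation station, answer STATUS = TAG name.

  c1: issue SUB r3<-Add1  regs: r0:3,r1:6,r2:9,r3:Add1
  c2: issue SUB r3<-Add2  regs: r0:3,r1:6,r2:9,r3:Add2
  c3: issue MUL r1<-Mul1  regs: r0:3,r1:Mul1,r2:9,r3:Add2
  c4: CDB Add1=-5; issue SUB r0<-Add1  regs: r0:Add1,r1:Mul1,r2:9,r3:Add2
  c5: issue MUL r1<-Mul2  regs: r0:Add1,r1:Mul2,r2:9,r3:Add2
  c6: issue SUB r3<-Add3  regs: r0:Add1,r1:Mul2,r2:9,r3:Add3
  c7: CDB Add2=8; stall  regs: r0:Add1,r1:Mul2,r2:9,r3:Add3
  c8: CDB Mul1=18; issue MUL r1<-Mul1  regs: r0:Add1,r1:Mul1,r2:9,r3:Add3
  c9: issue ADD r3<-Add2  regs: r0:Add1,r1:Mul1,r2:9,r3:Add2
  c10: CDB Add1=-5; issue SUB r3<-Add1  regs: r0:-5,r1:Mul1,r2:9,r3:Add1

STATUS = TAG Mul1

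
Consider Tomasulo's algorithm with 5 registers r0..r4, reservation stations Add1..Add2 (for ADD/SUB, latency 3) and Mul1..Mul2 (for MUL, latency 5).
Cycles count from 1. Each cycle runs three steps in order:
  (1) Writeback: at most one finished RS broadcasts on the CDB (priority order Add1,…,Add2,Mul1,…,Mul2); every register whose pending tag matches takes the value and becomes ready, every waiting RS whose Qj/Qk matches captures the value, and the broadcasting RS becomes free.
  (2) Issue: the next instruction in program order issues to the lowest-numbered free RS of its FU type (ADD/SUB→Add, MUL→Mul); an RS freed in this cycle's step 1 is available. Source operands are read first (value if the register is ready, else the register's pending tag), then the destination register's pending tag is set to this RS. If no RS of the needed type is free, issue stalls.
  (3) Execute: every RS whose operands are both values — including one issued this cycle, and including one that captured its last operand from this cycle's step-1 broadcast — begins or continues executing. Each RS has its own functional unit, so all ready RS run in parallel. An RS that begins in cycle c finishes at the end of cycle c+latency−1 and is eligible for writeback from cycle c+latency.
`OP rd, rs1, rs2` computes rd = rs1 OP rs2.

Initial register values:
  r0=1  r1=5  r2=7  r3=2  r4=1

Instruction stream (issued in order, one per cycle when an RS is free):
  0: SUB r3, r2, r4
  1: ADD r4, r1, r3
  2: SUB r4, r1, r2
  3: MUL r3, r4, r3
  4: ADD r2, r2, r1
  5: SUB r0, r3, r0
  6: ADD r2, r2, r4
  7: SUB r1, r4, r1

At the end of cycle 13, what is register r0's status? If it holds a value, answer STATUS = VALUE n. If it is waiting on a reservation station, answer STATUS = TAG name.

  c1: issue SUB r3<-Add1  regs: r0:1,r1:5,r2:7,r3:Add1,r4:1
  c2: issue ADD r4<-Add2  regs: r0:1,r1:5,r2:7,r3:Add1,r4:Add2
  c3: stall  regs: r0:1,r1:5,r2:7,r3:Add1,r4:Add2
  c4: CDB Add1=6; issue SUB r4<-Add1  regs: r0:1,r1:5,r2:7,r3:6,r4:Add1
  c5: issue MUL r3<-Mul1  regs: r0:1,r1:5,r2:7,r3:Mul1,r4:Add1
  c6: stall  regs: r0:1,r1:5,r2:7,r3:Mul1,r4:Add1
  c7: CDB Add1=-2; issue ADD r2<-Add1  regs: r0:1,r1:5,r2:Add1,r3:Mul1,r4:-2
  c8: CDB Add2=11; issue SUB r0<-Add2  regs: r0:Add2,r1:5,r2:Add1,r3:Mul1,r4:-2
  c9: stall  regs: r0:Add2,r1:5,r2:Add1,r3:Mul1,r4:-2
  c10: CDB Add1=12; issue ADD r2<-Add1  regs: r0:Add2,r1:5,r2:Add1,r3:Mul1,r4:-2
  c11: stall  regs: r0:Add2,r1:5,r2:Add1,r3:Mul1,r4:-2
  c12: CDB Mul1=-12; stall  regs: r0:Add2,r1:5,r2:Add1,r3:-12,r4:-2
  c13: CDB Add1=10; issue SUB r1<-Add1  regs: r0:Add2,r1:Add1,r2:10,r3:-12,r4:-2

STATUS = TAG Add2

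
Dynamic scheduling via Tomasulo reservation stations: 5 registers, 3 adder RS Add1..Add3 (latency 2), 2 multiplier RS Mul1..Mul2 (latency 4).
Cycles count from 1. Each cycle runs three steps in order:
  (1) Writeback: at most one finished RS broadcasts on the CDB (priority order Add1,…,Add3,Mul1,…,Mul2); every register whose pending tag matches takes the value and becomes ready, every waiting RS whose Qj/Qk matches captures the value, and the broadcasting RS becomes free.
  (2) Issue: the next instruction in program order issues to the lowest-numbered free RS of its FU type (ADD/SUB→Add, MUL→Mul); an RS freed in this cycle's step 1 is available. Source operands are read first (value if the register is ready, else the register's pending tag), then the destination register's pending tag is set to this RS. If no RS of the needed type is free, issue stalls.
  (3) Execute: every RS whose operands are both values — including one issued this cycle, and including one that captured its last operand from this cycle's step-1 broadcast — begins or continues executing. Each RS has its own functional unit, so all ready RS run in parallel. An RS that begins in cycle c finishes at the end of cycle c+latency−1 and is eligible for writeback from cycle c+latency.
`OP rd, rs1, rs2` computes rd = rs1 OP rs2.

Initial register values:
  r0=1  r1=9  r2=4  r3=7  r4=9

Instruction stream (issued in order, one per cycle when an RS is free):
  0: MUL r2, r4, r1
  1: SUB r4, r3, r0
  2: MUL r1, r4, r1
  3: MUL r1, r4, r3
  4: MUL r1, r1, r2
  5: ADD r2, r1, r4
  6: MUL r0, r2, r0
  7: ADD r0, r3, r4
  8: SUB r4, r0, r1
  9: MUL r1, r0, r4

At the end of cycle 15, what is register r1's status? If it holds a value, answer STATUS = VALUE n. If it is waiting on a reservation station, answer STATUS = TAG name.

cycle 1: issue MUL r2<-Mul1 // r0:1,r1:9,r2:Mul1,r3:7,r4:9
cycle 2: issue SUB r4<-Add1 // r0:1,r1:9,r2:Mul1,r3:7,r4:Add1
cycle 3: issue MUL r1<-Mul2 // r0:1,r1:Mul2,r2:Mul1,r3:7,r4:Add1
cycle 4: CDB Add1=6; stall // r0:1,r1:Mul2,r2:Mul1,r3:7,r4:6
cycle 5: CDB Mul1=81; issue MUL r1<-Mul1 // r0:1,r1:Mul1,r2:81,r3:7,r4:6
cycle 6: stall // r0:1,r1:Mul1,r2:81,r3:7,r4:6
cycle 7: stall // r0:1,r1:Mul1,r2:81,r3:7,r4:6
cycle 8: CDB Mul2=54; issue MUL r1<-Mul2 // r0:1,r1:Mul2,r2:81,r3:7,r4:6
cycle 9: CDB Mul1=42; issue ADD r2<-Add1 // r0:1,r1:Mul2,r2:Add1,r3:7,r4:6
cycle 10: issue MUL r0<-Mul1 // r0:Mul1,r1:Mul2,r2:Add1,r3:7,r4:6
cycle 11: issue ADD r0<-Add2 // r0:Add2,r1:Mul2,r2:Add1,r3:7,r4:6
cycle 12: issue SUB r4<-Add3 // r0:Add2,r1:Mul2,r2:Add1,r3:7,r4:Add3
cycle 13: CDB Add2=13; stall // r0:13,r1:Mul2,r2:Add1,r3:7,r4:Add3
cycle 14: CDB Mul2=3402; issue MUL r1<-Mul2 // r0:13,r1:Mul2,r2:Add1,r3:7,r4:Add3
cycle 15: - // r0:13,r1:Mul2,r2:Add1,r3:7,r4:Add3

STATUS = TAG Mul2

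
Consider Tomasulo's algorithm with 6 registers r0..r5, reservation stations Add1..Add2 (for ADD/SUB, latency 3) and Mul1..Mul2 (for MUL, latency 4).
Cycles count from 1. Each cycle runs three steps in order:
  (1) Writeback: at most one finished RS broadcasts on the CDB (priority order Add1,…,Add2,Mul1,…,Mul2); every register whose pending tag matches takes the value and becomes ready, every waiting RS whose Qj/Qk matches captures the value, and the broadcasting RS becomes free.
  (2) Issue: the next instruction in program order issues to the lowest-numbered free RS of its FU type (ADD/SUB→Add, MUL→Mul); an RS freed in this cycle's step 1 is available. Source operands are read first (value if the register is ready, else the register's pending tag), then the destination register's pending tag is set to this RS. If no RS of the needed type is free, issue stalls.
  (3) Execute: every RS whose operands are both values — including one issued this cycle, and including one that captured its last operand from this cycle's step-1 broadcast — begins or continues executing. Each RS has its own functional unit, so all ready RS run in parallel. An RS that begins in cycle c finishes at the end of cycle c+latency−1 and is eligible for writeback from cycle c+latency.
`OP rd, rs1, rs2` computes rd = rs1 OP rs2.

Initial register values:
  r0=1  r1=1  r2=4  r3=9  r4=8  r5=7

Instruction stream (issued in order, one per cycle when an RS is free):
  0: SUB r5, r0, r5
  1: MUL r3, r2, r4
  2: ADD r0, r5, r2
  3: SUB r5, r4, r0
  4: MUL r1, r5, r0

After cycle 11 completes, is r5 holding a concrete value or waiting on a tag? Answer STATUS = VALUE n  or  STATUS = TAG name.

  c1: issue SUB r5<-Add1  regs: r0:1,r1:1,r2:4,r3:9,r4:8,r5:Add1
  c2: issue MUL r3<-Mul1  regs: r0:1,r1:1,r2:4,r3:Mul1,r4:8,r5:Add1
  c3: issue ADD r0<-Add2  regs: r0:Add2,r1:1,r2:4,r3:Mul1,r4:8,r5:Add1
  c4: CDB Add1=-6; issue SUB r5<-Add1  regs: r0:Add2,r1:1,r2:4,r3:Mul1,r4:8,r5:Add1
  c5: issue MUL r1<-Mul2  regs: r0:Add2,r1:Mul2,r2:4,r3:Mul1,r4:8,r5:Add1
  c6: CDB Mul1=32  regs: r0:Add2,r1:Mul2,r2:4,r3:32,r4:8,r5:Add1
  c7: CDB Add2=-2  regs: r0:-2,r1:Mul2,r2:4,r3:32,r4:8,r5:Add1
  c8: -  regs: r0:-2,r1:Mul2,r2:4,r3:32,r4:8,r5:Add1
  c9: -  regs: r0:-2,r1:Mul2,r2:4,r3:32,r4:8,r5:Add1
  c10: CDB Add1=10  regs: r0:-2,r1:Mul2,r2:4,r3:32,r4:8,r5:10
  c11: -  regs: r0:-2,r1:Mul2,r2:4,r3:32,r4:8,r5:10

STATUS = VALUE 10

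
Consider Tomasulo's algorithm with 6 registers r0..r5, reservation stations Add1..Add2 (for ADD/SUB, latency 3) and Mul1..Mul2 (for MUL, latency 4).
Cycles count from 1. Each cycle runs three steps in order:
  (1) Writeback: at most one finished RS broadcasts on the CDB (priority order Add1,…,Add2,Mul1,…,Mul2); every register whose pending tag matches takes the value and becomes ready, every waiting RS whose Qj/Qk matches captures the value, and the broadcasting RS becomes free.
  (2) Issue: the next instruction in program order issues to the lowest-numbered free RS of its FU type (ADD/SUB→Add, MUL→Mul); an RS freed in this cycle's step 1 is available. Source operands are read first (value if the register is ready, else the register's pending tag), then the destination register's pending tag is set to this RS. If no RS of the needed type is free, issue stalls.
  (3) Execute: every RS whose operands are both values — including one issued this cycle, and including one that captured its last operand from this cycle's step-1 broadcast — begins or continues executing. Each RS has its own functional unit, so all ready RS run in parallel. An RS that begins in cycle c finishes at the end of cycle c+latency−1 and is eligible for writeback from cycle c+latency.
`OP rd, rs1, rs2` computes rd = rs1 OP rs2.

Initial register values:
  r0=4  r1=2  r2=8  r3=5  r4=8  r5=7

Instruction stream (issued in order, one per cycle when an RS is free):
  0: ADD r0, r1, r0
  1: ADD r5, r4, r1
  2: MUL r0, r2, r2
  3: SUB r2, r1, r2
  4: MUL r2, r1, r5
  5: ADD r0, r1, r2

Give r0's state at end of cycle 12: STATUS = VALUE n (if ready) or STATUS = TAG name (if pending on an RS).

  c1: issue ADD r0<-Add1  regs: r0:Add1,r1:2,r2:8,r3:5,r4:8,r5:7
  c2: issue ADD r5<-Add2  regs: r0:Add1,r1:2,r2:8,r3:5,r4:8,r5:Add2
  c3: issue MUL r0<-Mul1  regs: r0:Mul1,r1:2,r2:8,r3:5,r4:8,r5:Add2
  c4: CDB Add1=6; issue SUB r2<-Add1  regs: r0:Mul1,r1:2,r2:Add1,r3:5,r4:8,r5:Add2
  c5: CDB Add2=10; issue MUL r2<-Mul2  regs: r0:Mul1,r1:2,r2:Mul2,r3:5,r4:8,r5:10
  c6: issue ADD r0<-Add2  regs: r0:Add2,r1:2,r2:Mul2,r3:5,r4:8,r5:10
  c7: CDB Add1=-6  regs: r0:Add2,r1:2,r2:Mul2,r3:5,r4:8,r5:10
  c8: CDB Mul1=64  regs: r0:Add2,r1:2,r2:Mul2,r3:5,r4:8,r5:10
  c9: CDB Mul2=20  regs: r0:Add2,r1:2,r2:20,r3:5,r4:8,r5:10
  c10: -  regs: r0:Add2,r1:2,r2:20,r3:5,r4:8,r5:10
  c11: -  regs: r0:Add2,r1:2,r2:20,r3:5,r4:8,r5:10
  c12: CDB Add2=22  regs: r0:22,r1:2,r2:20,r3:5,r4:8,r5:10

STATUS = VALUE 22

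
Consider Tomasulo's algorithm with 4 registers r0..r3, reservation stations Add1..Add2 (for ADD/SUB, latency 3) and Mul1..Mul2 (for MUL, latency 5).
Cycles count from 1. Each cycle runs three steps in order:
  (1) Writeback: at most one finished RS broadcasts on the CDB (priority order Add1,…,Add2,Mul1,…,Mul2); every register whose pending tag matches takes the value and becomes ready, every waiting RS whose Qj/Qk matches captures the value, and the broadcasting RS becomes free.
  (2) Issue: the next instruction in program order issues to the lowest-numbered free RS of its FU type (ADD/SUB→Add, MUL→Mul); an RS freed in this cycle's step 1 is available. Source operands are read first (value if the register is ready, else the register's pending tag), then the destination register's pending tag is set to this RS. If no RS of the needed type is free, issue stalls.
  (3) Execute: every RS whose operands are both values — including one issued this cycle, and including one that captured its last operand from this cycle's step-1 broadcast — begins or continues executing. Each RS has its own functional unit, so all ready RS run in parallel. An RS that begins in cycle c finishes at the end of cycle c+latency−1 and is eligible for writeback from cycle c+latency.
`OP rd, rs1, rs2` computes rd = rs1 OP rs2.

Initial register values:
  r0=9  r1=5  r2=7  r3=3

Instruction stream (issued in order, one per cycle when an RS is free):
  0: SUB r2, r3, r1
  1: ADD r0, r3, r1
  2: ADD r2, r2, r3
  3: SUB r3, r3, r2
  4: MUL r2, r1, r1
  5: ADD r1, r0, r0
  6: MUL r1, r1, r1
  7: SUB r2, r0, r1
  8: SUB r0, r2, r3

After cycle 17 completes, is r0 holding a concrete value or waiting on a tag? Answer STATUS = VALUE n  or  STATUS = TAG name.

  c1: issue SUB r2<-Add1  regs: r0:9,r1:5,r2:Add1,r3:3
  c2: issue ADD r0<-Add2  regs: r0:Add2,r1:5,r2:Add1,r3:3
  c3: stall  regs: r0:Add2,r1:5,r2:Add1,r3:3
  c4: CDB Add1=-2; issue ADD r2<-Add1  regs: r0:Add2,r1:5,r2:Add1,r3:3
  c5: CDB Add2=8; issue SUB r3<-Add2  regs: r0:8,r1:5,r2:Add1,r3:Add2
  c6: issue MUL r2<-Mul1  regs: r0:8,r1:5,r2:Mul1,r3:Add2
  c7: CDB Add1=1; issue ADD r1<-Add1  regs: r0:8,r1:Add1,r2:Mul1,r3:Add2
  c8: issue MUL r1<-Mul2  regs: r0:8,r1:Mul2,r2:Mul1,r3:Add2
  c9: stall  regs: r0:8,r1:Mul2,r2:Mul1,r3:Add2
  c10: CDB Add1=16; issue SUB r2<-Add1  regs: r0:8,r1:Mul2,r2:Add1,r3:Add2
  c11: CDB Add2=2; issue SUB r0<-Add2  regs: r0:Add2,r1:Mul2,r2:Add1,r3:2
  c12: CDB Mul1=25  regs: r0:Add2,r1:Mul2,r2:Add1,r3:2
  c13: -  regs: r0:Add2,r1:Mul2,r2:Add1,r3:2
  c14: -  regs: r0:Add2,r1:Mul2,r2:Add1,r3:2
  c15: CDB Mul2=256  regs: r0:Add2,r1:256,r2:Add1,r3:2
  c16: -  regs: r0:Add2,r1:256,r2:Add1,r3:2
  c17: -  regs: r0:Add2,r1:256,r2:Add1,r3:2

STATUS = TAG Add2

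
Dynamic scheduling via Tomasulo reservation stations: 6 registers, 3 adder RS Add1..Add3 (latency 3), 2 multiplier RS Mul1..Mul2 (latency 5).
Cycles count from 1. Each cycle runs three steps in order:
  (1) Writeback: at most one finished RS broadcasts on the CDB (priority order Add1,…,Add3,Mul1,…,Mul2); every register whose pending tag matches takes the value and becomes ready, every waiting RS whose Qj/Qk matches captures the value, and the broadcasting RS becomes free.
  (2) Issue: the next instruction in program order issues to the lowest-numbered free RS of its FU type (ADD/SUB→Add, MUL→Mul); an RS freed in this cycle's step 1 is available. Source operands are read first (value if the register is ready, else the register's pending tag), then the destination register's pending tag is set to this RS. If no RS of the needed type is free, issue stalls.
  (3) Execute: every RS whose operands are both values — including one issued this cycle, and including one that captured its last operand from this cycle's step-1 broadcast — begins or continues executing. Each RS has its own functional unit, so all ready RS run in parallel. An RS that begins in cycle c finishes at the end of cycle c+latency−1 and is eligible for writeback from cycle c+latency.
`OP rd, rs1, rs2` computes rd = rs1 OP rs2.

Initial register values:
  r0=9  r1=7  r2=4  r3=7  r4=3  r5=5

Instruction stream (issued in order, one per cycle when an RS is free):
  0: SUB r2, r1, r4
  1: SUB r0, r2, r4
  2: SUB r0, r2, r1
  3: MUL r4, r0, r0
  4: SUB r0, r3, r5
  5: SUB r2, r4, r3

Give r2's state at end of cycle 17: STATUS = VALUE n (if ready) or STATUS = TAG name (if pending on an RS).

c1: issue SUB r2<-Add1 | r0:9,r1:7,r2:Add1,r3:7,r4:3,r5:5
c2: issue SUB r0<-Add2 | r0:Add2,r1:7,r2:Add1,r3:7,r4:3,r5:5
c3: issue SUB r0<-Add3 | r0:Add3,r1:7,r2:Add1,r3:7,r4:3,r5:5
c4: CDB Add1=4; issue MUL r4<-Mul1 | r0:Add3,r1:7,r2:4,r3:7,r4:Mul1,r5:5
c5: issue SUB r0<-Add1 | r0:Add1,r1:7,r2:4,r3:7,r4:Mul1,r5:5
c6: stall | r0:Add1,r1:7,r2:4,r3:7,r4:Mul1,r5:5
c7: CDB Add2=1; issue SUB r2<-Add2 | r0:Add1,r1:7,r2:Add2,r3:7,r4:Mul1,r5:5
c8: CDB Add1=2 | r0:2,r1:7,r2:Add2,r3:7,r4:Mul1,r5:5
c9: CDB Add3=-3 | r0:2,r1:7,r2:Add2,r3:7,r4:Mul1,r5:5
c10: - | r0:2,r1:7,r2:Add2,r3:7,r4:Mul1,r5:5
c11: - | r0:2,r1:7,r2:Add2,r3:7,r4:Mul1,r5:5
c12: - | r0:2,r1:7,r2:Add2,r3:7,r4:Mul1,r5:5
c13: - | r0:2,r1:7,r2:Add2,r3:7,r4:Mul1,r5:5
c14: CDB Mul1=9 | r0:2,r1:7,r2:Add2,r3:7,r4:9,r5:5
c15: - | r0:2,r1:7,r2:Add2,r3:7,r4:9,r5:5
c16: - | r0:2,r1:7,r2:Add2,r3:7,r4:9,r5:5
c17: CDB Add2=2 | r0:2,r1:7,r2:2,r3:7,r4:9,r5:5

STATUS = VALUE 2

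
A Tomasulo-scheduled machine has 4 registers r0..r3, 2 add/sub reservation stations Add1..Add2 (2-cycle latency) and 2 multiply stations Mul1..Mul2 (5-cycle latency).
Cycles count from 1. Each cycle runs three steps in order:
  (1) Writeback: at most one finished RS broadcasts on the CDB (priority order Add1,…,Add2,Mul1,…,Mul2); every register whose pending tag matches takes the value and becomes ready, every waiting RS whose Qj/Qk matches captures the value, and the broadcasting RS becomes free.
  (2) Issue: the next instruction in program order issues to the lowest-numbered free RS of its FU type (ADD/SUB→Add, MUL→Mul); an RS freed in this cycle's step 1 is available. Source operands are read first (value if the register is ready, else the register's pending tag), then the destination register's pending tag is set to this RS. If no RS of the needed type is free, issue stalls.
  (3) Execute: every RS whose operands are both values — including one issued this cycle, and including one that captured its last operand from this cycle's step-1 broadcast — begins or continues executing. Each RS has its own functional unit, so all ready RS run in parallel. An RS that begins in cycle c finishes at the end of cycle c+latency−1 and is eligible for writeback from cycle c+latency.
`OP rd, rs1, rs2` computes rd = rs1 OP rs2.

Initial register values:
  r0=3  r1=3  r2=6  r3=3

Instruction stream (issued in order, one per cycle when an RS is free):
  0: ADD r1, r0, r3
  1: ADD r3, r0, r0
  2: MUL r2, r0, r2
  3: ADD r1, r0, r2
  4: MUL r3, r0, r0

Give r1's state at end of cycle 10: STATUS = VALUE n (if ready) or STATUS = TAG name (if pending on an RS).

  c1: issue ADD r1<-Add1  regs: r0:3,r1:Add1,r2:6,r3:3
  c2: issue ADD r3<-Add2  regs: r0:3,r1:Add1,r2:6,r3:Add2
  c3: CDB Add1=6; issue MUL r2<-Mul1  regs: r0:3,r1:6,r2:Mul1,r3:Add2
  c4: CDB Add2=6; issue ADD r1<-Add1  regs: r0:3,r1:Add1,r2:Mul1,r3:6
  c5: issue MUL r3<-Mul2  regs: r0:3,r1:Add1,r2:Mul1,r3:Mul2
  c6: -  regs: r0:3,r1:Add1,r2:Mul1,r3:Mul2
  c7: -  regs: r0:3,r1:Add1,r2:Mul1,r3:Mul2
  c8: CDB Mul1=18  regs: r0:3,r1:Add1,r2:18,r3:Mul2
  c9: -  regs: r0:3,r1:Add1,r2:18,r3:Mul2
  c10: CDB Add1=21  regs: r0:3,r1:21,r2:18,r3:Mul2

STATUS = VALUE 21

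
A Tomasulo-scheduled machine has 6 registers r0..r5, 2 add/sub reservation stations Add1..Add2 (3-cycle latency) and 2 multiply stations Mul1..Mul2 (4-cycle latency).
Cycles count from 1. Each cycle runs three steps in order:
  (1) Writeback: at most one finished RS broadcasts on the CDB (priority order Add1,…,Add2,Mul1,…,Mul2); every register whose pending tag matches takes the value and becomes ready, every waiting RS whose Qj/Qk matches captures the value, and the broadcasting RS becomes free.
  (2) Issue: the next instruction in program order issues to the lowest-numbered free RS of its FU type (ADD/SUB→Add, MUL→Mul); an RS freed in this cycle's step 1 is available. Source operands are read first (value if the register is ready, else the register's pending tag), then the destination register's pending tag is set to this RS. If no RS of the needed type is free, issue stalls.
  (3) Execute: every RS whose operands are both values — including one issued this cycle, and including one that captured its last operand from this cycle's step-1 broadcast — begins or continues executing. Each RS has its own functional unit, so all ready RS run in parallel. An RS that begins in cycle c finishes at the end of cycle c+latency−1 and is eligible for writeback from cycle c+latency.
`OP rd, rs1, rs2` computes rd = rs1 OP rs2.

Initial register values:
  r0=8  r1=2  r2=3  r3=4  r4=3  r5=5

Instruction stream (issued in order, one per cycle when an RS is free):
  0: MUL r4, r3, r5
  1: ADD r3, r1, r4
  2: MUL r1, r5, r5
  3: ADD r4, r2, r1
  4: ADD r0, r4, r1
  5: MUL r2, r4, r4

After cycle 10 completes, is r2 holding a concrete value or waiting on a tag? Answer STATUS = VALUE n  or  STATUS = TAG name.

cycle 1: issue MUL r4<-Mul1 // r0:8,r1:2,r2:3,r3:4,r4:Mul1,r5:5
cycle 2: issue ADD r3<-Add1 // r0:8,r1:2,r2:3,r3:Add1,r4:Mul1,r5:5
cycle 3: issue MUL r1<-Mul2 // r0:8,r1:Mul2,r2:3,r3:Add1,r4:Mul1,r5:5
cycle 4: issue ADD r4<-Add2 // r0:8,r1:Mul2,r2:3,r3:Add1,r4:Add2,r5:5
cycle 5: CDB Mul1=20; stall // r0:8,r1:Mul2,r2:3,r3:Add1,r4:Add2,r5:5
cycle 6: stall // r0:8,r1:Mul2,r2:3,r3:Add1,r4:Add2,r5:5
cycle 7: CDB Mul2=25; stall // r0:8,r1:25,r2:3,r3:Add1,r4:Add2,r5:5
cycle 8: CDB Add1=22; issue ADD r0<-Add1 // r0:Add1,r1:25,r2:3,r3:22,r4:Add2,r5:5
cycle 9: issue MUL r2<-Mul1 // r0:Add1,r1:25,r2:Mul1,r3:22,r4:Add2,r5:5
cycle 10: CDB Add2=28 // r0:Add1,r1:25,r2:Mul1,r3:22,r4:28,r5:5

STATUS = TAG Mul1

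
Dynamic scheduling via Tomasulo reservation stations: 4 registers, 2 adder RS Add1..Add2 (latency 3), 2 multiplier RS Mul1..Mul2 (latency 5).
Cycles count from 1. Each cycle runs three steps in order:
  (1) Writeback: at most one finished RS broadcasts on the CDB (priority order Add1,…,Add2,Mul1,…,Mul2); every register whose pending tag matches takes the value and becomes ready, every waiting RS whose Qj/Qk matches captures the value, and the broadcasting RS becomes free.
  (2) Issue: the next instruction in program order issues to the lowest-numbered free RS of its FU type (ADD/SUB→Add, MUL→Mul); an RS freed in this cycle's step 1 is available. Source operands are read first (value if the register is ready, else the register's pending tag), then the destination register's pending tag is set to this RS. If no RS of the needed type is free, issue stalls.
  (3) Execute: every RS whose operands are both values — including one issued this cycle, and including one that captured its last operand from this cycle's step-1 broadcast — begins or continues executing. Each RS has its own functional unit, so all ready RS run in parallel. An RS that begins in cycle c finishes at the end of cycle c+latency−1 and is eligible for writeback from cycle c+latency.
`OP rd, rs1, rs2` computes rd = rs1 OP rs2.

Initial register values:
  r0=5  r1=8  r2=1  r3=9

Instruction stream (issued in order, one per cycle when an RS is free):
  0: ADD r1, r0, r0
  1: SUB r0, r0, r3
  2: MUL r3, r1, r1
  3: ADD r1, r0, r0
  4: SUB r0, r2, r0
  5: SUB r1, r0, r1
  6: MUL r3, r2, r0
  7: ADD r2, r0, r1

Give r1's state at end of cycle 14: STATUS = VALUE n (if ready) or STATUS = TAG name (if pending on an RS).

c1: issue ADD r1<-Add1 | r0:5,r1:Add1,r2:1,r3:9
c2: issue SUB r0<-Add2 | r0:Add2,r1:Add1,r2:1,r3:9
c3: issue MUL r3<-Mul1 | r0:Add2,r1:Add1,r2:1,r3:Mul1
c4: CDB Add1=10; issue ADD r1<-Add1 | r0:Add2,r1:Add1,r2:1,r3:Mul1
c5: CDB Add2=-4; issue SUB r0<-Add2 | r0:Add2,r1:Add1,r2:1,r3:Mul1
c6: stall | r0:Add2,r1:Add1,r2:1,r3:Mul1
c7: stall | r0:Add2,r1:Add1,r2:1,r3:Mul1
c8: CDB Add1=-8; issue SUB r1<-Add1 | r0:Add2,r1:Add1,r2:1,r3:Mul1
c9: CDB Add2=5; issue MUL r3<-Mul2 | r0:5,r1:Add1,r2:1,r3:Mul2
c10: CDB Mul1=100; issue ADD r2<-Add2 | r0:5,r1:Add1,r2:Add2,r3:Mul2
c11: - | r0:5,r1:Add1,r2:Add2,r3:Mul2
c12: CDB Add1=13 | r0:5,r1:13,r2:Add2,r3:Mul2
c13: - | r0:5,r1:13,r2:Add2,r3:Mul2
c14: CDB Mul2=5 | r0:5,r1:13,r2:Add2,r3:5

STATUS = VALUE 13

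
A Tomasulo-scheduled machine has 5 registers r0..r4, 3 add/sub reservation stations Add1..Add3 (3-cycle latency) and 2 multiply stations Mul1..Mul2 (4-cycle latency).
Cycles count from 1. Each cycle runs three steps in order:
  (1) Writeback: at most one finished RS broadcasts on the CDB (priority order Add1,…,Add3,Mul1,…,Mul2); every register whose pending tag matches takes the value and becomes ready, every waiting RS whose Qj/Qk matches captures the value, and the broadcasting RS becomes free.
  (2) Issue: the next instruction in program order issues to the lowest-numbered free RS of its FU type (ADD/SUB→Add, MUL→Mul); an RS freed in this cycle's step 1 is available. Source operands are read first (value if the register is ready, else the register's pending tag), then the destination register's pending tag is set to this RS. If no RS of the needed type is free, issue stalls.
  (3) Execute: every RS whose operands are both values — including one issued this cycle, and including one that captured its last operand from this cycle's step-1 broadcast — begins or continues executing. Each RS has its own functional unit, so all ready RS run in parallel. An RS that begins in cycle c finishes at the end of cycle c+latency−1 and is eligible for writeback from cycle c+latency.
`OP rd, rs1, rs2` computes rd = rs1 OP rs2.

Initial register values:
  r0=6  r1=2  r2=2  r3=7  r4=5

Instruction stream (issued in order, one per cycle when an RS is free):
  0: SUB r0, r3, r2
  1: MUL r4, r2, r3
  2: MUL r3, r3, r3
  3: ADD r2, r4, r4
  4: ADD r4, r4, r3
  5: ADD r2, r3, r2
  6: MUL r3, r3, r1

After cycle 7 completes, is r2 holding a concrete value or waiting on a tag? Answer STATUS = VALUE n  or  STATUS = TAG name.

c1: issue SUB r0<-Add1 | r0:Add1,r1:2,r2:2,r3:7,r4:5
c2: issue MUL r4<-Mul1 | r0:Add1,r1:2,r2:2,r3:7,r4:Mul1
c3: issue MUL r3<-Mul2 | r0:Add1,r1:2,r2:2,r3:Mul2,r4:Mul1
c4: CDB Add1=5; issue ADD r2<-Add1 | r0:5,r1:2,r2:Add1,r3:Mul2,r4:Mul1
c5: issue ADD r4<-Add2 | r0:5,r1:2,r2:Add1,r3:Mul2,r4:Add2
c6: CDB Mul1=14; issue ADD r2<-Add3 | r0:5,r1:2,r2:Add3,r3:Mul2,r4:Add2
c7: CDB Mul2=49; issue MUL r3<-Mul1 | r0:5,r1:2,r2:Add3,r3:Mul1,r4:Add2

STATUS = TAG Add3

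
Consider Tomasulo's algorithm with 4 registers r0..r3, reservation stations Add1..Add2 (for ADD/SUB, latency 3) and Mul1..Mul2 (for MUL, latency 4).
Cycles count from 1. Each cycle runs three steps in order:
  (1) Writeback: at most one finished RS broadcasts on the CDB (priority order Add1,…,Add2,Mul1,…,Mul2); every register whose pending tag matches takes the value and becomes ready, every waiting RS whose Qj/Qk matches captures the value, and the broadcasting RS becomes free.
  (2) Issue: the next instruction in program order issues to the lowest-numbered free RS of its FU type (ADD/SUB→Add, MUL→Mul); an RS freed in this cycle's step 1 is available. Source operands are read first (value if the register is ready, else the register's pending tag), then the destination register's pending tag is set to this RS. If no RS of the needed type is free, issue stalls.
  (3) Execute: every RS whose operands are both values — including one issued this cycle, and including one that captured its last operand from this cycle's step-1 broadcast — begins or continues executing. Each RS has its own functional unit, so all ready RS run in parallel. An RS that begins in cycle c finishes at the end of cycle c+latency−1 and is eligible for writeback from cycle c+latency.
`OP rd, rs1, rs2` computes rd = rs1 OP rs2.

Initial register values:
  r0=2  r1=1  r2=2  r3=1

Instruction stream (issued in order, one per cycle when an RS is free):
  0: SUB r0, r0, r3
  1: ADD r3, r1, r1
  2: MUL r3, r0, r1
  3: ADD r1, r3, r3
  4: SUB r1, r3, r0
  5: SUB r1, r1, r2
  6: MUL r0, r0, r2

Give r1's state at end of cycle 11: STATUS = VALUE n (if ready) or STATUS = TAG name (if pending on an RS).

  c1: issue SUB r0<-Add1  regs: r0:Add1,r1:1,r2:2,r3:1
  c2: issue ADD r3<-Add2  regs: r0:Add1,r1:1,r2:2,r3:Add2
  c3: issue MUL r3<-Mul1  regs: r0:Add1,r1:1,r2:2,r3:Mul1
  c4: CDB Add1=1; issue ADD r1<-Add1  regs: r0:1,r1:Add1,r2:2,r3:Mul1
  c5: CDB Add2=2; issue SUB r1<-Add2  regs: r0:1,r1:Add2,r2:2,r3:Mul1
  c6: stall  regs: r0:1,r1:Add2,r2:2,r3:Mul1
  c7: stall  regs: r0:1,r1:Add2,r2:2,r3:Mul1
  c8: CDB Mul1=1; stall  regs: r0:1,r1:Add2,r2:2,r3:1
  c9: stall  regs: r0:1,r1:Add2,r2:2,r3:1
  c10: stall  regs: r0:1,r1:Add2,r2:2,r3:1
  c11: CDB Add1=2; issue SUB r1<-Add1  regs: r0:1,r1:Add1,r2:2,r3:1

STATUS = TAG Add1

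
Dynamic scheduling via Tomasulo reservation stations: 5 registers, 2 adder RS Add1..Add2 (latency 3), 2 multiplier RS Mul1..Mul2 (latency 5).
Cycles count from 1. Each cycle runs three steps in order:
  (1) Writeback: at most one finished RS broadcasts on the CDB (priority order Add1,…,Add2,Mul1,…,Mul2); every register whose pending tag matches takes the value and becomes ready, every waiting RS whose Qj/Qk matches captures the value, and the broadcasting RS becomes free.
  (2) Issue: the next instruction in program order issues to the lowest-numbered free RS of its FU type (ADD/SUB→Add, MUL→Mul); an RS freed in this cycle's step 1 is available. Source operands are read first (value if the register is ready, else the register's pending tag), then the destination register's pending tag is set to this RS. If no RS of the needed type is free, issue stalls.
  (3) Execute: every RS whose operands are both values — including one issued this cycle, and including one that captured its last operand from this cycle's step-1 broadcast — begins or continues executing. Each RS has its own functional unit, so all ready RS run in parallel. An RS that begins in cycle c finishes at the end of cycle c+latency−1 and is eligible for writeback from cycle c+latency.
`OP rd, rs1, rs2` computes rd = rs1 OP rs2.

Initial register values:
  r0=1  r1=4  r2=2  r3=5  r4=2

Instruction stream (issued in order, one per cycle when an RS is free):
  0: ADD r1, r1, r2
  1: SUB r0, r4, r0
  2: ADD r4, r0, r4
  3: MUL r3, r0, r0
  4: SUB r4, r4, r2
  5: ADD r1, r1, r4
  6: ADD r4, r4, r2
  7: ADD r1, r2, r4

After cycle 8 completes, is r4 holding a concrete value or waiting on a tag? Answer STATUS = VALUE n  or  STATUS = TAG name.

STATUS = TAG Add2

c1: issue ADD r1<-Add1 | r0:1,r1:Add1,r2:2,r3:5,r4:2
c2: issue SUB r0<-Add2 | r0:Add2,r1:Add1,r2:2,r3:5,r4:2
c3: stall | r0:Add2,r1:Add1,r2:2,r3:5,r4:2
c4: CDB Add1=6; issue ADD r4<-Add1 | r0:Add2,r1:6,r2:2,r3:5,r4:Add1
c5: CDB Add2=1; issue MUL r3<-Mul1 | r0:1,r1:6,r2:2,r3:Mul1,r4:Add1
c6: issue SUB r4<-Add2 | r0:1,r1:6,r2:2,r3:Mul1,r4:Add2
c7: stall | r0:1,r1:6,r2:2,r3:Mul1,r4:Add2
c8: CDB Add1=3; issue ADD r1<-Add1 | r0:1,r1:Add1,r2:2,r3:Mul1,r4:Add2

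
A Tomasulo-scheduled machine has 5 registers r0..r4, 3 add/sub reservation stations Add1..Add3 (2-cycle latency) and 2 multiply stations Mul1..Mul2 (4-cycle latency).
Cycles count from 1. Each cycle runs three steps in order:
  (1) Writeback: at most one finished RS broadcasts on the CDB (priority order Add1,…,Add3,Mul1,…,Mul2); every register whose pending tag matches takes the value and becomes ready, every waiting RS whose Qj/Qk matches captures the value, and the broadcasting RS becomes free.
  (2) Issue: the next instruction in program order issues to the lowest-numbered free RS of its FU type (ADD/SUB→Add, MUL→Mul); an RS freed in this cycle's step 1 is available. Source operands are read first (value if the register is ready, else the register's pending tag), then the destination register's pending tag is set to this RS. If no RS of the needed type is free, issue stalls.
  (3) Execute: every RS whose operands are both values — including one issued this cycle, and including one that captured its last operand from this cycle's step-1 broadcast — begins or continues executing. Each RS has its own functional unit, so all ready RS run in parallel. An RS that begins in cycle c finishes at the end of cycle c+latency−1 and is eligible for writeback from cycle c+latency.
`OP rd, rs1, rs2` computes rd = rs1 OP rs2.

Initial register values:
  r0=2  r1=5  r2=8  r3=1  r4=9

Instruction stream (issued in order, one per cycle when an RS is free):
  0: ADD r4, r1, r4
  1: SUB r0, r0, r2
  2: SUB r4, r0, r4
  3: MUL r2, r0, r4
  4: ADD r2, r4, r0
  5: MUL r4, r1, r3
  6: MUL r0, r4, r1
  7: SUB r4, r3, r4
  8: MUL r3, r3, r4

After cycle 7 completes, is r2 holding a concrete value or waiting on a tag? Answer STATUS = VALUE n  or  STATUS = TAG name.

cycle 1: issue ADD r4<-Add1 // r0:2,r1:5,r2:8,r3:1,r4:Add1
cycle 2: issue SUB r0<-Add2 // r0:Add2,r1:5,r2:8,r3:1,r4:Add1
cycle 3: CDB Add1=14; issue SUB r4<-Add1 // r0:Add2,r1:5,r2:8,r3:1,r4:Add1
cycle 4: CDB Add2=-6; issue MUL r2<-Mul1 // r0:-6,r1:5,r2:Mul1,r3:1,r4:Add1
cycle 5: issue ADD r2<-Add2 // r0:-6,r1:5,r2:Add2,r3:1,r4:Add1
cycle 6: CDB Add1=-20; issue MUL r4<-Mul2 // r0:-6,r1:5,r2:Add2,r3:1,r4:Mul2
cycle 7: stall // r0:-6,r1:5,r2:Add2,r3:1,r4:Mul2

STATUS = TAG Add2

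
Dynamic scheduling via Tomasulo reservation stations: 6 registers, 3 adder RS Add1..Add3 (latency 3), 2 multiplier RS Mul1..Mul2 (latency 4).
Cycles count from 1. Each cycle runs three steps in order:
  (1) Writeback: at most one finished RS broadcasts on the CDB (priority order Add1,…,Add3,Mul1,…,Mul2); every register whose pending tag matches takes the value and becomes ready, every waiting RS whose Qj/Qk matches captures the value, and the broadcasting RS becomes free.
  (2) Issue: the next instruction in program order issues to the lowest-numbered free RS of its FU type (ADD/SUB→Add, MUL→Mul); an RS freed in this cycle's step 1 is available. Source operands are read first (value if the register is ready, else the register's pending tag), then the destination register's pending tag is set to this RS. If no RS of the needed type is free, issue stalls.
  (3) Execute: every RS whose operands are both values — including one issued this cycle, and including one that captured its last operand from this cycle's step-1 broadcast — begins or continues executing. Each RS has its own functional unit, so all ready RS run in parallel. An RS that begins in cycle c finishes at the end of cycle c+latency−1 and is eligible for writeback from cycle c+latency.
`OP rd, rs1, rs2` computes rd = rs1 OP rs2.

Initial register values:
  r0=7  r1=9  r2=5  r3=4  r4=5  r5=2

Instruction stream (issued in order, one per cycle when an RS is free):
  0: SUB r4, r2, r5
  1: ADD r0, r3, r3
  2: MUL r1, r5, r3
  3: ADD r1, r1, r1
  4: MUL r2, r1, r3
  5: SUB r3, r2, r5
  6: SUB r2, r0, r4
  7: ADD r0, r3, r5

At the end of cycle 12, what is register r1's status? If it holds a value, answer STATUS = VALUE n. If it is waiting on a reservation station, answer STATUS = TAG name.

  c1: issue SUB r4<-Add1  regs: r0:7,r1:9,r2:5,r3:4,r4:Add1,r5:2
  c2: issue ADD r0<-Add2  regs: r0:Add2,r1:9,r2:5,r3:4,r4:Add1,r5:2
  c3: issue MUL r1<-Mul1  regs: r0:Add2,r1:Mul1,r2:5,r3:4,r4:Add1,r5:2
  c4: CDB Add1=3; issue ADD r1<-Add1  regs: r0:Add2,r1:Add1,r2:5,r3:4,r4:3,r5:2
  c5: CDB Add2=8; issue MUL r2<-Mul2  regs: r0:8,r1:Add1,r2:Mul2,r3:4,r4:3,r5:2
  c6: issue SUB r3<-Add2  regs: r0:8,r1:Add1,r2:Mul2,r3:Add2,r4:3,r5:2
  c7: CDB Mul1=8; issue SUB r2<-Add3  regs: r0:8,r1:Add1,r2:Add3,r3:Add2,r4:3,r5:2
  c8: stall  regs: r0:8,r1:Add1,r2:Add3,r3:Add2,r4:3,r5:2
  c9: stall  regs: r0:8,r1:Add1,r2:Add3,r3:Add2,r4:3,r5:2
  c10: CDB Add1=16; issue ADD r0<-Add1  regs: r0:Add1,r1:16,r2:Add3,r3:Add2,r4:3,r5:2
  c11: CDB Add3=5  regs: r0:Add1,r1:16,r2:5,r3:Add2,r4:3,r5:2
  c12: -  regs: r0:Add1,r1:16,r2:5,r3:Add2,r4:3,r5:2

STATUS = VALUE 16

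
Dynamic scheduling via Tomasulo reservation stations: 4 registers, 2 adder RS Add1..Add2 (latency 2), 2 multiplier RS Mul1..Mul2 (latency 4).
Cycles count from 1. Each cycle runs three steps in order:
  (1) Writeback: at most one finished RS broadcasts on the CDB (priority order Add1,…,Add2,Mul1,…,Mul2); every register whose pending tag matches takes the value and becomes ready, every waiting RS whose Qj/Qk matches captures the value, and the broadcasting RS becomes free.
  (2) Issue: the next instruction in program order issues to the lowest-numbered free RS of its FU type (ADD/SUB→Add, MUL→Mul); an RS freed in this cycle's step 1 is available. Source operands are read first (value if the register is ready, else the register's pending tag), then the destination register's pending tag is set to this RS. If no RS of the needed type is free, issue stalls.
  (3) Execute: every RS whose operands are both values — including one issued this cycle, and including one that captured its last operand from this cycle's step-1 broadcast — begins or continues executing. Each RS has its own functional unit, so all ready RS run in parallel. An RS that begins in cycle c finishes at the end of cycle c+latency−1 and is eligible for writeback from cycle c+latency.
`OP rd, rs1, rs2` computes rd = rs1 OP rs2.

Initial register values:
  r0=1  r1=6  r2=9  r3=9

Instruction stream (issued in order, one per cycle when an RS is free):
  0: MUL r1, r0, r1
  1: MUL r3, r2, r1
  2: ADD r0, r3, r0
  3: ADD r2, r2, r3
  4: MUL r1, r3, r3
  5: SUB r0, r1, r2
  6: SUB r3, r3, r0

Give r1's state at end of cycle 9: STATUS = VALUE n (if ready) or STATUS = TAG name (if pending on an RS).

STATUS = TAG Mul1

cycle 1: issue MUL r1<-Mul1 // r0:1,r1:Mul1,r2:9,r3:9
cycle 2: issue MUL r3<-Mul2 // r0:1,r1:Mul1,r2:9,r3:Mul2
cycle 3: issue ADD r0<-Add1 // r0:Add1,r1:Mul1,r2:9,r3:Mul2
cycle 4: issue ADD r2<-Add2 // r0:Add1,r1:Mul1,r2:Add2,r3:Mul2
cycle 5: CDB Mul1=6; issue MUL r1<-Mul1 // r0:Add1,r1:Mul1,r2:Add2,r3:Mul2
cycle 6: stall // r0:Add1,r1:Mul1,r2:Add2,r3:Mul2
cycle 7: stall // r0:Add1,r1:Mul1,r2:Add2,r3:Mul2
cycle 8: stall // r0:Add1,r1:Mul1,r2:Add2,r3:Mul2
cycle 9: CDB Mul2=54; stall // r0:Add1,r1:Mul1,r2:Add2,r3:54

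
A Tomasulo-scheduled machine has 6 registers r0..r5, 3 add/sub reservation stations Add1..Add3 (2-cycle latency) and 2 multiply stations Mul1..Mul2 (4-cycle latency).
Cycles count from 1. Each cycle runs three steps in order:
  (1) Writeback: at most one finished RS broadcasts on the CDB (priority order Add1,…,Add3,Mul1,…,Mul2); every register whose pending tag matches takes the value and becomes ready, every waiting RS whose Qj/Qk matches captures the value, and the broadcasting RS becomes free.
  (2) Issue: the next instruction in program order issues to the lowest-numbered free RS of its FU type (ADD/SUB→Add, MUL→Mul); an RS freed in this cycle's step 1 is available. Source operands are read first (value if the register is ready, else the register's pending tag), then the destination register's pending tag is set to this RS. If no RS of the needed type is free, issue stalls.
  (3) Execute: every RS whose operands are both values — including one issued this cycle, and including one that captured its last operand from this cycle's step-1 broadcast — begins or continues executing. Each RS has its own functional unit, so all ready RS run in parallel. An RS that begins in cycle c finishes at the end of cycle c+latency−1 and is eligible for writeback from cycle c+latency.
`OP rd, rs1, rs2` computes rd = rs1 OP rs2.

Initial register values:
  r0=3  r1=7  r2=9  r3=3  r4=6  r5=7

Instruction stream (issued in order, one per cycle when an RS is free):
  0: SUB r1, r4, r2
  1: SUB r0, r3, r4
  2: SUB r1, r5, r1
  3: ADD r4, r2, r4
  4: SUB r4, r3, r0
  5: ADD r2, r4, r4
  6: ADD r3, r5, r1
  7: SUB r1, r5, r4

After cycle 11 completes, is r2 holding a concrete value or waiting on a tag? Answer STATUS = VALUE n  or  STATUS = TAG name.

STATUS = VALUE 12

cycle 1: issue SUB r1<-Add1 // r0:3,r1:Add1,r2:9,r3:3,r4:6,r5:7
cycle 2: issue SUB r0<-Add2 // r0:Add2,r1:Add1,r2:9,r3:3,r4:6,r5:7
cycle 3: CDB Add1=-3; issue SUB r1<-Add1 // r0:Add2,r1:Add1,r2:9,r3:3,r4:6,r5:7
cycle 4: CDB Add2=-3; issue ADD r4<-Add2 // r0:-3,r1:Add1,r2:9,r3:3,r4:Add2,r5:7
cycle 5: CDB Add1=10; issue SUB r4<-Add1 // r0:-3,r1:10,r2:9,r3:3,r4:Add1,r5:7
cycle 6: CDB Add2=15; issue ADD r2<-Add2 // r0:-3,r1:10,r2:Add2,r3:3,r4:Add1,r5:7
cycle 7: CDB Add1=6; issue ADD r3<-Add1 // r0:-3,r1:10,r2:Add2,r3:Add1,r4:6,r5:7
cycle 8: issue SUB r1<-Add3 // r0:-3,r1:Add3,r2:Add2,r3:Add1,r4:6,r5:7
cycle 9: CDB Add1=17 // r0:-3,r1:Add3,r2:Add2,r3:17,r4:6,r5:7
cycle 10: CDB Add2=12 // r0:-3,r1:Add3,r2:12,r3:17,r4:6,r5:7
cycle 11: CDB Add3=1 // r0:-3,r1:1,r2:12,r3:17,r4:6,r5:7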